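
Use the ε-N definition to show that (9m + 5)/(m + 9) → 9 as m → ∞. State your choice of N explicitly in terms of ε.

N = 76/ε

Suppose ε > 0. For m ≥ 1, |(9m + 5)/(m + 9) − 9| = |-76|/((m + 9)) = 76/((m + 9)).
Since m + 9 ≥ m for m ≥ 1, this is ≤ 76/(m) = 76/m.
So |(9m + 5)/(m + 9) − 9| < ε whenever m > 76/ε.
Take N = 76/ε. If m > N then |(9m + 5)/(m + 9) − 9| ≤ 76/m < ε.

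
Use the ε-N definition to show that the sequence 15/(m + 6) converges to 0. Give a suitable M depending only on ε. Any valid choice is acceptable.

M = 15/ε

Suppose ε > 0. For m ≥ 1, |15/(m + 6) − 0| = 15/(m + 6) ≤ 15/m.
We need 15/m < ε, i.e. m > 15/ε.
Take M = 15/ε. If m > M then |15/(m + 6)| ≤ 15/m < ε.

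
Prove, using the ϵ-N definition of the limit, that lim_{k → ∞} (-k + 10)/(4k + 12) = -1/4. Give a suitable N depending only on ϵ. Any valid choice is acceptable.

Let ϵ > 0. For k ≥ 1, |(-k + 10)/(4k + 12) + 1/4| = |52|/(4(4k + 12)) = 52/(4(4k + 12)).
Since 4k + 12 ≥ 4k for k ≥ 1, this is ≤ 52/(4·4k) = (13/4)/k.
So |(-k + 10)/(4k + 12) + 1/4| < ϵ whenever k > (13/4)/ϵ.
Take N = (13/4)/ϵ. If k > N then |(-k + 10)/(4k + 12) + 1/4| ≤ (13/4)/k < ϵ.

N = (13/4)/ϵ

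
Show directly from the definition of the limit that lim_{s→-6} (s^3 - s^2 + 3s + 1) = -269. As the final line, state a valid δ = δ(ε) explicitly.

δ = min(2, ε/165)

Let ε > 0. We want δ > 0 such that 0 < |s + 6| < δ implies |(s^3 - s^2 + 3s + 1) + 269| < ε.
(s^3 - s^2 + 3s + 1) + 269 = s^3 - s^2 + 3s + 270 = (s + 6)(s^2 - 7s + 45).
So |(s^3 - s^2 + 3s + 1) + 269| = |s + 6|·|s^2 - 7s + 45|.
Require δ ≤ 2. Then |s + 6| < 2 gives |s| < 8, and by the triangle inequality |s^2 - 7s + 45| ≤ 8^2 + 7·8 + 45 = 165.
Hence |(s^3 - s^2 + 3s + 1) + 269| ≤ 165|s + 6| < ε provided |s + 6| < ε/165.
Choosing δ = min(2, ε/165) ensures both conditions, hence |(s^3 - s^2 + 3s + 1) + 269| < ε.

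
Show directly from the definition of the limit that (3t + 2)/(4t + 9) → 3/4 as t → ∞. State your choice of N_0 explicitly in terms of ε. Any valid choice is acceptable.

N_0 = (19/16)/ε

Fix ε > 0. We seek N_0 > 0 such that t > N_0 implies |(3t + 2)/(4t + 9) − (3/4)| < ε.
(3t + 2)/(4t + 9) − (3/4) = (4(3t + 2) − 3(4t + 9)) / (4(4t + 9)) = -19/(4(4t + 9)).
For t > 0 we have 4t + 9 > 4t, so |(3t + 2)/(4t + 9) − (3/4)| = 19/(4(4t + 9)) < 19/(4·4t) = (19/16)/t.
Thus |(3t + 2)/(4t + 9) − (3/4)| < ε whenever t > (19/16)/ε.
Take N_0 = (19/16)/ε. If t > N_0 then |(3t + 2)/(4t + 9) − (3/4)| < (19/16)/t < ε.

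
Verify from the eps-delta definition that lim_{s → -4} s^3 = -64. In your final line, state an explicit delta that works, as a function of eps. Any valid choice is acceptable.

delta = min(1, eps/61)

Suppose eps > 0. We seek delta > 0 with 0 < |s + 4| < delta ⇒ |s^3 + 64| < eps.
Factor: s^3 + 64 = (s + 4)(s^2 - 4s + 16), so |s^3 + 64| = |s + 4|·|s^2 - 4s + 16|.
Impose delta ≤ 1 so that |s| < 5; then |s^2 - 4s + 16| ≤ 61.
Hence |s^3 + 64| ≤ 61|s + 4|, which is < eps once |s + 4| < eps/61.
Take delta = min(1, eps/61). If 0 < |s + 4| < delta then both bounds hold and |s^3 + 64| ≤ 61|s + 4| < 61·(eps/61) = eps.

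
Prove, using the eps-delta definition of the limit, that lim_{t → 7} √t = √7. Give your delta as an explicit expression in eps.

delta = min(7, √7·eps)

Let eps > 0 be given. We want delta > 0 such that 0 < |t − 7| < delta implies |√t − √7| < eps.
Multiplying by the conjugate, |√t − √7| = |t − 7|/(√t + √7).
Restrict delta ≤ 7 so that |t − 7| < 7 forces t > 0, and then √t + √7 > √7.
Hence |√t − √7| < |t − 7|/√7, which is < eps once |t − 7| < √7·eps.
Take delta = min(7, √7·eps). If 0 < |t − 7| < delta then t > 0 and |√t − √7| < |t − 7|/√7 < eps.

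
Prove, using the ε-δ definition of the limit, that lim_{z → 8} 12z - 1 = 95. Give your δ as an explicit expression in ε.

Suppose ε > 0. We need δ > 0 so that 0 < |z − 8| < δ implies |(12z - 1) − 95| < ε.
|(12z - 1) − 95| = |12z - 96| = 12|z − 8|.
So 12|z − 8| < ε exactly when |z − 8| < ε/12.
Take δ = ε/12. If 0 < |z − 8| < δ then |(12z - 1) − 95| = 12|z − 8| < 12·(ε/12) = ε.

δ = ε/12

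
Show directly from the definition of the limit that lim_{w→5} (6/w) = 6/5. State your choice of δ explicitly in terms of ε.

δ = min(5/2, (25/12)ε)

Fix ε > 0. We seek δ > 0 such that 0 < |w − 5| < δ implies |6/w − (6/5)| < ε.
|6/w − (6/5)| = 6·|5 − w|/(5·|w|) = 6|w − 5|/(5|w|).
Require δ ≤ 5/2 so that |w| > 5 − 5/2 = 5/2, hence 5|w| > 25/2.
Then |6/w − (6/5)| < 6|w − 5|/(25/2), which is < ε when |w − 5| < (25/12)ε.
Take δ = min(5/2, (25/12)ε). Then 0 < |w − 5| < δ gives both |w − 5| < 5/2 and |w − 5| < (25/12)ε, so |6/w − (6/5)| < ε.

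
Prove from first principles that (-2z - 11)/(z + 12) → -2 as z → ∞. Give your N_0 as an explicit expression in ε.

N_0 = 13/ε

Fix ε > 0. We seek N_0 > 0 such that z > N_0 implies |(-2z - 11)/(z + 12) + 2| < ε.
(-2z - 11)/(z + 12) + 2 = ((-2z - 11) − (-2)(z + 12)) / ((z + 12)) = 13/((z + 12)).
For z > 0 we have z + 12 > z, so |(-2z - 11)/(z + 12) + 2| = 13/((z + 12)) < 13/(z) = 13/z.
Thus |(-2z - 11)/(z + 12) + 2| < ε whenever z > 13/ε.
Take N_0 = 13/ε. If z > N_0 then |(-2z - 11)/(z + 12) + 2| < 13/z < ε.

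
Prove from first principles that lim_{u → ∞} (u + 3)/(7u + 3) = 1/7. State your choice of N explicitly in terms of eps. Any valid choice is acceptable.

N = (18/49)/eps

Fix eps > 0. We seek N > 0 such that u > N implies |(u + 3)/(7u + 3) − (1/7)| < eps.
(u + 3)/(7u + 3) − (1/7) = (7(u + 3) − (7u + 3)) / (7(7u + 3)) = 18/(7(7u + 3)).
For u > 0 we have 7u + 3 > 7u, so |(u + 3)/(7u + 3) − (1/7)| = 18/(7(7u + 3)) < 18/(7·7u) = (18/49)/u.
Thus |(u + 3)/(7u + 3) − (1/7)| < eps whenever u > (18/49)/eps.
Take N = (18/49)/eps. If u > N then |(u + 3)/(7u + 3) − (1/7)| < (18/49)/u < eps.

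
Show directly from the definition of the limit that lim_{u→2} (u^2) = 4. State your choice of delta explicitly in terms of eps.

delta = min(1, eps/5)

Suppose eps > 0. We seek delta > 0 with 0 < |u − 2| < delta ⇒ |u^2 − 4| < eps.
Factor: u^2 − 4 = (u − 2)(u + 2), so |u^2 − 4| = |u − 2|·|u + 2|.
Restrict delta ≤ 1. Then |u − 2| < 1 gives |u| < 3, so by the triangle inequality |u + 2| ≤ 3 + 2 = 5.
Hence |u^2 − 4| ≤ 5|u − 2|, which is < eps once |u − 2| < eps/5.
Take delta = min(1, eps/5). If 0 < |u − 2| < delta then both bounds hold and |u^2 − 4| ≤ 5|u − 2| < 5·(eps/5) = eps.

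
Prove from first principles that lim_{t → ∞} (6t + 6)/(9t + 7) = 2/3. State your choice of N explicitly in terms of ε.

Fix ε > 0. We seek N > 0 such that t > N implies |(6t + 6)/(9t + 7) − (2/3)| < ε.
(6t + 6)/(9t + 7) − (2/3) = (9(6t + 6) − 6(9t + 7)) / (9(9t + 7)) = 12/(9(9t + 7)).
For t > 0 we have 9t + 7 > 9t, so |(6t + 6)/(9t + 7) − (2/3)| = 12/(9(9t + 7)) < 12/(9·9t) = (4/27)/t.
Thus |(6t + 6)/(9t + 7) − (2/3)| < ε whenever t > (4/27)/ε.
Take N = (4/27)/ε. If t > N then |(6t + 6)/(9t + 7) − (2/3)| < (4/27)/t < ε.

N = (4/27)/ε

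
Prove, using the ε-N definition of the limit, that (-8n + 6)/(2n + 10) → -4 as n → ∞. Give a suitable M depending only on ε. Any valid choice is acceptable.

Fix ε > 0. For n ≥ 1, |(-8n + 6)/(2n + 10) + 4| = |92|/(2(2n + 10)) = 92/(2(2n + 10)).
Since 2n + 10 ≥ 2n for n ≥ 1, this is ≤ 92/(2·2n) = 23/n.
So |(-8n + 6)/(2n + 10) + 4| < ε whenever n > 23/ε.
Take M = 23/ε. If n > M then |(-8n + 6)/(2n + 10) + 4| ≤ 23/n < ε.

M = 23/ε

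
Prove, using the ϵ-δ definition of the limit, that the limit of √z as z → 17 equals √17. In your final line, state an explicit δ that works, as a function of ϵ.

δ = min(17, √17·ϵ)

Let ϵ > 0. We want δ > 0 such that 0 < |z − 17| < δ implies |√z − √17| < ϵ.
Rationalise: √z − √17 = (z − 17)/(√z + √17), so |√z − √17| = |z − 17|/(√z + √17).
Restrict δ ≤ 17 so that |z − 17| < 17 forces z > 0, and then √z + √17 > √17.
Hence |√z − √17| < |z − 17|/√17, which is < ϵ once |z − 17| < √17·ϵ.
Take δ = min(17, √17·ϵ). If 0 < |z − 17| < δ then z > 0 and |√z − √17| < |z − 17|/√17 < ϵ.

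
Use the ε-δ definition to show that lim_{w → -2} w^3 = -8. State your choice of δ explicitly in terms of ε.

δ = min(1, ε/19)

Suppose ε > 0. We seek δ > 0 with 0 < |w + 2| < δ ⇒ |w^3 + 8| < ε.
Factor: w^3 + 8 = (w + 2)(w^2 - 2w + 4), so |w^3 + 8| = |w + 2|·|w^2 - 2w + 4|.
Impose δ ≤ 1 so that |w| < 3; then |w^2 - 2w + 4| ≤ 19.
Hence |w^3 + 8| ≤ 19|w + 2|, which is < ε once |w + 2| < ε/19.
Take δ = min(1, ε/19). If 0 < |w + 2| < δ then both bounds hold and |w^3 + 8| ≤ 19|w + 2| < 19·(ε/19) = ε.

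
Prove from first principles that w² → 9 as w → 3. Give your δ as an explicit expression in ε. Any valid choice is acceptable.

δ = min(1, ε/7)

Let ε > 0 be given. We seek δ > 0 with 0 < |w − 3| < δ ⇒ |w² − 9| < ε.
Factor: w² − 9 = (w − 3)(w + 3), so |w² − 9| = |w − 3|·|w + 3|.
Restrict δ ≤ 1. Then |w − 3| < 1 gives |w| < 4, so by the triangle inequality |w + 3| ≤ 4 + 3 = 7.
Hence |w² − 9| ≤ 7|w − 3|, which is < ε once |w − 3| < ε/7.
Take δ = min(1, ε/7). If 0 < |w − 3| < δ then both bounds hold and |w² − 9| ≤ 7|w − 3| < 7·(ε/7) = ε.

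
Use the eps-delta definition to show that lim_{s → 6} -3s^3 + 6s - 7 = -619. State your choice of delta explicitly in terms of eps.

Fix eps > 0. We want delta > 0 such that 0 < |s − 6| < delta implies |(-3s^3 + 6s - 7) + 619| < eps.
(-3s^3 + 6s - 7) + 619 = -3s^3 + 6s + 612 = (s − 6)(-3s^2 - 18s - 102).
So |(-3s^3 + 6s - 7) + 619| = |s − 6|·|-3s^2 - 18s - 102|.
Assume first that |s − 6| < 1, so |s| < 7. Then |-3s^2 - 18s - 102| ≤ 3·7^2 + 18·7 + 102 = 375.
Hence |(-3s^3 + 6s - 7) + 619| ≤ 375|s − 6| < eps provided |s − 6| < eps/375.
Choosing delta = min(1, eps/375) ensures both conditions, hence |(-3s^3 + 6s - 7) + 619| < eps.

delta = min(1, eps/375)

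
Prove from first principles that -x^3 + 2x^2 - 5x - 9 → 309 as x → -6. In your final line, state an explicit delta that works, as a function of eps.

delta = min(2, eps/181)

Suppose eps > 0. We want delta > 0 such that 0 < |x + 6| < delta implies |(-x^3 + 2x^2 - 5x - 9) − 309| < eps.
(-x^3 + 2x^2 - 5x - 9) − 309 = -x^3 + 2x^2 - 5x - 318 = (x + 6)(-x^2 + 8x - 53).
So |(-x^3 + 2x^2 - 5x - 9) − 309| = |x + 6|·|-x^2 + 8x - 53|.
Assume first that |x + 6| < 2, so |x| < 8. Then |-x^2 + 8x - 53| ≤ 8^2 + 8·8 + 53 = 181.
Hence |(-x^3 + 2x^2 - 5x - 9) − 309| ≤ 181|x + 6| < eps provided |x + 6| < eps/181.
Take delta = min(2, eps/181). Then 0 < |x + 6| < delta gives both |x + 6| < 2 and |x + 6| < eps/181, so |(-x^3 + 2x^2 - 5x - 9) − 309| < eps.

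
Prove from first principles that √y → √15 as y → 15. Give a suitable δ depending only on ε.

Suppose ε > 0. We want δ > 0 such that 0 < |y − 15| < δ implies |√y − √15| < ε.
Multiplying by the conjugate, |√y − √15| = |y − 15|/(√y + √15).
Restrict δ ≤ 15 so that |y − 15| < 15 forces y > 0, and then √y + √15 > √15.
Hence |√y − √15| < |y − 15|/√15, which is < ε once |y − 15| < √15·ε.
Take δ = min(15, √15·ε). If 0 < |y − 15| < δ then y > 0 and |√y − √15| < |y − 15|/√15 < ε.

δ = min(15, √15·ε)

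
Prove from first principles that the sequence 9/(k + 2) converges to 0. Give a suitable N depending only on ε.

N = 9/ε

Fix ε > 0. For k ≥ 1, |9/(k + 2) − 0| = 9/(k + 2) ≤ 9/k.
We need 9/k < ε, i.e. k > 9/ε.
Take N = 9/ε. If k > N then |9/(k + 2)| ≤ 9/k < ε.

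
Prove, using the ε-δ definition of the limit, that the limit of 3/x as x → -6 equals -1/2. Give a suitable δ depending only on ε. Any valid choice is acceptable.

Suppose ε > 0. We seek δ > 0 such that 0 < |x + 6| < δ implies |3/x + 1/2| < ε.
|3/x + 1/2| = 3·|-6 − x|/(6·|x|) = 3|x + 6|/(6|x|).
Restrict δ ≤ 3. Then |x + 6| < 3 gives |x| > 3, so 6|x| > 18.
Then |3/x + 1/2| < 3|x + 6|/18, which is < ε when |x + 6| < 6ε.
Take δ = min(3, 6ε). Then 0 < |x + 6| < δ gives both |x + 6| < 3 and |x + 6| < 6ε, so |3/x + 1/2| < ε.

δ = min(3, 6ε)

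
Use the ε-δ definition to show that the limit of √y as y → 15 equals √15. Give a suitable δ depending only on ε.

δ = min(15, √15·ε)

Let ε > 0 be given. We want δ > 0 such that 0 < |y − 15| < δ implies |√y − √15| < ε.
Multiplying by the conjugate, |√y − √15| = |y − 15|/(√y + √15).
Restrict δ ≤ 15 so that |y − 15| < 15 forces y > 0, and then √y + √15 > √15.
Hence |√y − √15| < |y − 15|/√15, which is < ε once |y − 15| < √15·ε.
Take δ = min(15, √15·ε). If 0 < |y − 15| < δ then y > 0 and |√y − √15| < |y − 15|/√15 < ε.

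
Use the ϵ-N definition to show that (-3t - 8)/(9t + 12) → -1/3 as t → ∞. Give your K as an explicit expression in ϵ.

Fix ϵ > 0. We seek K > 0 such that t > K implies |(-3t - 8)/(9t + 12) + 1/3| < ϵ.
(-3t - 8)/(9t + 12) + 1/3 = (9(-3t - 8) − (-3)(9t + 12)) / (9(9t + 12)) = -36/(9(9t + 12)).
For t > 0 we have 9t + 12 > 9t, so |(-3t - 8)/(9t + 12) + 1/3| = 36/(9(9t + 12)) < 36/(9·9t) = (4/9)/t.
Thus |(-3t - 8)/(9t + 12) + 1/3| < ϵ whenever t > (4/9)/ϵ.
Take K = (4/9)/ϵ. If t > K then |(-3t - 8)/(9t + 12) + 1/3| < (4/9)/t < ϵ.

K = (4/9)/ϵ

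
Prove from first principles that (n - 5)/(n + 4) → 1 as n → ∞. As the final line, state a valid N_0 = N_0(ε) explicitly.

Fix ε > 0. For n ≥ 1, |(n - 5)/(n + 4) − 1| = |-9|/((n + 4)) = 9/((n + 4)).
Since n + 4 ≥ n for n ≥ 1, this is ≤ 9/(n) = 9/n.
So |(n - 5)/(n + 4) − 1| < ε whenever n > 9/ε.
Take N_0 = 9/ε. If n > N_0 then |(n - 5)/(n + 4) − 1| ≤ 9/n < ε.

N_0 = 9/ε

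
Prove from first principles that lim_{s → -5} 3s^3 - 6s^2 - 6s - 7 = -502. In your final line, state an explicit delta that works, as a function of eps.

Suppose eps > 0. We want delta > 0 such that 0 < |s + 5| < delta implies |(3s^3 - 6s^2 - 6s - 7) + 502| < eps.
(3s^3 - 6s^2 - 6s - 7) + 502 = 3s^3 - 6s^2 - 6s + 495 = (s + 5)(3s^2 - 21s + 99).
So |(3s^3 - 6s^2 - 6s - 7) + 502| = |s + 5|·|3s^2 - 21s + 99|.
Require delta ≤ 1. Then |s + 5| < 1 gives |s| < 6, and by the triangle inequality |3s^2 - 21s + 99| ≤ 3·6^2 + 21·6 + 99 = 333.
Hence |(3s^3 - 6s^2 - 6s - 7) + 502| ≤ 333|s + 5| < eps provided |s + 5| < eps/333.
Take delta = min(1, eps/333). Then 0 < |s + 5| < delta gives both |s + 5| < 1 and |s + 5| < eps/333, so |(3s^3 - 6s^2 - 6s - 7) + 502| < eps.

delta = min(1, eps/333)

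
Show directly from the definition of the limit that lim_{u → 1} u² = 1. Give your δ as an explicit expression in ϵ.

Fix ϵ > 0. We seek δ > 0 with 0 < |u − 1| < δ ⇒ |u² − 1| < ϵ.
Factor: u² − 1 = (u − 1)(u + 1), so |u² − 1| = |u − 1|·|u + 1|.
Impose δ ≤ 2 so that |u| < 3; then |u + 1| ≤ 4.
Hence |u² − 1| ≤ 4|u − 1|, which is < ϵ once |u − 1| < ϵ/4.
Take δ = min(2, ϵ/4). If 0 < |u − 1| < δ then both bounds hold and |u² − 1| ≤ 4|u − 1| < 4·(ϵ/4) = ϵ.

δ = min(2, ϵ/4)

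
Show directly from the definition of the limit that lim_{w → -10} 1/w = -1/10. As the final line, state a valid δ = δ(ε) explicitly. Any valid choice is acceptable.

δ = min(5, 50ε)

Suppose ε > 0. We seek δ > 0 such that 0 < |w + 10| < δ implies |1/w + 1/10| < ε.
|1/w + 1/10| = |-10 − w|/(10·|w|) = |w + 10|/(10|w|).
Restrict δ ≤ 5. Then |w + 10| < 5 gives |w| > 5, so 10|w| > 50.
Then |1/w + 1/10| < |w + 10|/50, which is < ε when |w + 10| < 50ε.
Take δ = min(5, 50ε). Then 0 < |w + 10| < δ gives both |w + 10| < 5 and |w + 10| < 50ε, so |1/w + 1/10| < ε.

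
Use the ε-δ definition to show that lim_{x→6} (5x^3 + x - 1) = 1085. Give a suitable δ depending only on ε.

δ = min(1, ε/636)

Suppose ε > 0. We want δ > 0 such that 0 < |x − 6| < δ implies |(5x^3 + x - 1) − 1085| < ε.
(5x^3 + x - 1) − 1085 = 5x^3 + x - 1086 = (x − 6)(5x^2 + 30x + 181).
So |(5x^3 + x - 1) − 1085| = |x − 6|·|5x^2 + 30x + 181|.
Require δ ≤ 1. Then |x − 6| < 1 gives |x| < 7, and by the triangle inequality |5x^2 + 30x + 181| ≤ 5·7^2 + 30·7 + 181 = 636.
Hence |(5x^3 + x - 1) − 1085| ≤ 636|x − 6| < ε provided |x − 6| < ε/636.
Take δ = min(1, ε/636). Then 0 < |x − 6| < δ gives both |x − 6| < 1 and |x − 6| < ε/636, so |(5x^3 + x - 1) − 1085| < ε.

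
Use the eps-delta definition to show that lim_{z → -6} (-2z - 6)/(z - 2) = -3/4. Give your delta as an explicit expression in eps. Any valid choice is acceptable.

Let eps > 0 be given. We want delta > 0 with 0 < |z + 6| < delta ⇒ |(-2z - 6)/(z - 2) + 3/4| < eps.
Combining over a common denominator, (-2z - 6)/(z - 2) + 3/4 = [(-2z - 6)·(-8) − 6·(z - 2)] / [(-8)·(z - 2)] = 10(z + 6) / ((-8)(z - 2)).
So |(-2z - 6)/(z - 2) + 3/4| = 10|z + 6| / (8·|z − 2|).
Require delta ≤ 4, so |z − 2| ≥ |-8| − |z + 6| > 8 − 4 = 4.
Hence |(-2z - 6)/(z - 2) + 3/4| < 10|z + 6|/(8·4) = (5/16)|z + 6|, which is < eps once |z + 6| < (16/5)eps.
Take delta = min(4, (16/5)eps). Then 0 < |z + 6| < delta forces both bounds, so |(-2z - 6)/(z - 2) + 3/4| < eps.

delta = min(4, (16/5)eps)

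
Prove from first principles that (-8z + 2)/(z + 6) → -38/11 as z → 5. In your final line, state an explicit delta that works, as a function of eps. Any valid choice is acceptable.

Fix eps > 0. We want delta > 0 with 0 < |z − 5| < delta ⇒ |(-8z + 2)/(z + 6) + 38/11| < eps.
Combining over a common denominator, (-8z + 2)/(z + 6) + 38/11 = [(-8z + 2)·11 − (-38)·(z + 6)] / [11·(z + 6)] = -50(z − 5) / (11(z + 6)).
So |(-8z + 2)/(z + 6) + 38/11| = 50|z − 5| / (11·|z + 6|).
Require delta ≤ 11/2, so |z + 6| ≥ |11| − |z − 5| > 11 − 11/2 = 11/2.
Hence |(-8z + 2)/(z + 6) + 38/11| < 50|z − 5|/(11·(11/2)) = (100/121)|z − 5|, which is < eps once |z − 5| < (121/100)eps.
Take delta = min(11/2, (121/100)eps). Then 0 < |z − 5| < delta forces both bounds, so |(-8z + 2)/(z + 6) + 38/11| < eps.

delta = min(11/2, (121/100)eps)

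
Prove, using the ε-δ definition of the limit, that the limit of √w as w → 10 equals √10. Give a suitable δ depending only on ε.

Fix ε > 0. We want δ > 0 such that 0 < |w − 10| < δ implies |√w − √10| < ε.
Rationalise: √w − √10 = (w − 10)/(√w + √10), so |√w − √10| = |w − 10|/(√w + √10).
Restrict δ ≤ 10 so that |w − 10| < 10 forces w > 0, and then √w + √10 > √10.
Hence |√w − √10| < |w − 10|/√10, which is < ε once |w − 10| < √10·ε.
Take δ = min(10, √10·ε). If 0 < |w − 10| < δ then w > 0 and |√w − √10| < |w − 10|/√10 < ε.

δ = min(10, √10·ε)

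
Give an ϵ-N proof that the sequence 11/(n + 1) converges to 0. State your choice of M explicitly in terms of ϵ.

Let ϵ > 0 be given. For n ≥ 1, |11/(n + 1) − 0| = 11/(n + 1) ≤ 11/n.
We need 11/n < ϵ, i.e. n > 11/ϵ.
Take M = 11/ϵ. If n > M then |11/(n + 1)| ≤ 11/n < ϵ.

M = 11/ϵ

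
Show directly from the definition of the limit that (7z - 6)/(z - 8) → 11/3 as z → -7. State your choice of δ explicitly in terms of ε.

Fix ε > 0. We want δ > 0 with 0 < |z + 7| < δ ⇒ |(7z - 6)/(z - 8) − (11/3)| < ε.
Combining over a common denominator, (7z - 6)/(z - 8) − (11/3) = [(7z - 6)·(-15) − (-55)·(z - 8)] / [(-15)·(z - 8)] = -50(z + 7) / ((-15)(z - 8)).
So |(7z - 6)/(z - 8) − (11/3)| = 50|z + 7| / (15·|z − 8|).
Require δ ≤ 15/2, so |z − 8| ≥ |-15| − |z + 7| > 15 − 15/2 = 15/2.
Hence |(7z - 6)/(z - 8) − (11/3)| < 50|z + 7|/(15·(15/2)) = (4/9)|z + 7|, which is < ε once |z + 7| < (9/4)ε.
Take δ = min(15/2, (9/4)ε). Then 0 < |z + 7| < δ forces both bounds, so |(7z - 6)/(z - 8) − (11/3)| < ε.

δ = min(15/2, (9/4)ε)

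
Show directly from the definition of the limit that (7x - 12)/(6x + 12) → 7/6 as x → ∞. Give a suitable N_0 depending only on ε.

Suppose ε > 0. We seek N_0 > 0 such that x > N_0 implies |(7x - 12)/(6x + 12) − (7/6)| < ε.
(7x - 12)/(6x + 12) − (7/6) = (6(7x - 12) − 7(6x + 12)) / (6(6x + 12)) = -156/(6(6x + 12)).
For x > 0 we have 6x + 12 > 6x, so |(7x - 12)/(6x + 12) − (7/6)| = 156/(6(6x + 12)) < 156/(6·6x) = (13/3)/x.
Thus |(7x - 12)/(6x + 12) − (7/6)| < ε whenever x > (13/3)/ε.
Take N_0 = (13/3)/ε. If x > N_0 then |(7x - 12)/(6x + 12) − (7/6)| < (13/3)/x < ε.

N_0 = (13/3)/ε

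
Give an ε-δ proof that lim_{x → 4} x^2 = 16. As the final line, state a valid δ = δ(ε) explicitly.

Let ε > 0 be given. We seek δ > 0 with 0 < |x − 4| < δ ⇒ |x^2 − 16| < ε.
Factor: x^2 − 16 = (x − 4)(x + 4), so |x^2 − 16| = |x − 4|·|x + 4|.
Impose δ ≤ 2 so that |x| < 6; then |x + 4| ≤ 10.
Hence |x^2 − 16| ≤ 10|x − 4|, which is < ε once |x − 4| < ε/10.
Take δ = min(2, ε/10). If 0 < |x − 4| < δ then both bounds hold and |x^2 − 16| ≤ 10|x − 4| < 10·(ε/10) = ε.

δ = min(2, ε/10)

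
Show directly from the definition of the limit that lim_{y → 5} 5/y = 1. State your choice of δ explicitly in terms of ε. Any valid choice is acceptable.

δ = min(5/2, (5/2)ε)

Let ε > 0 be given. We seek δ > 0 such that 0 < |y − 5| < δ implies |5/y − 1| < ε.
|5/y − 1| = 5·|5 − y|/(5·|y|) = 5|y − 5|/(5|y|).
Require δ ≤ 5/2 so that |y| > 5 − 5/2 = 5/2, hence 5|y| > 25/2.
Then |5/y − 1| < 5|y − 5|/(25/2), which is < ε when |y − 5| < (5/2)ε.
Take δ = min(5/2, (5/2)ε). Then 0 < |y − 5| < δ gives both |y − 5| < 5/2 and |y − 5| < (5/2)ε, so |5/y − 1| < ε.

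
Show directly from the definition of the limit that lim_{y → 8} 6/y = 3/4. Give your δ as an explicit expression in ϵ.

δ = min(4, (16/3)ϵ)

Fix ϵ > 0. We seek δ > 0 such that 0 < |y − 8| < δ implies |6/y − (3/4)| < ϵ.
|6/y − (3/4)| = 6·|8 − y|/(8·|y|) = 6|y − 8|/(8|y|).
Require δ ≤ 4 so that |y| > 8 − 4 = 4, hence 8|y| > 32.
Then |6/y − (3/4)| < 6|y − 8|/32, which is < ϵ when |y − 8| < (16/3)ϵ.
Take δ = min(4, (16/3)ϵ). Then 0 < |y − 8| < δ gives both |y − 8| < 4 and |y − 8| < (16/3)ϵ, so |6/y − (3/4)| < ϵ.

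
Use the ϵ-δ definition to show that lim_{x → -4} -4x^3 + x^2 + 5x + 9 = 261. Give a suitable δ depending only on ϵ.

Suppose ϵ > 0. We want δ > 0 such that 0 < |x + 4| < δ implies |(-4x^3 + x^2 + 5x + 9) − 261| < ϵ.
(-4x^3 + x^2 + 5x + 9) − 261 = -4x^3 + x^2 + 5x - 252 = (x + 4)(-4x^2 + 17x - 63).
So |(-4x^3 + x^2 + 5x + 9) − 261| = |x + 4|·|-4x^2 + 17x - 63|.
Require δ ≤ 2. Then |x + 4| < 2 gives |x| < 6, and by the triangle inequality |-4x^2 + 17x - 63| ≤ 4·6^2 + 17·6 + 63 = 309.
Hence |(-4x^3 + x^2 + 5x + 9) − 261| ≤ 309|x + 4| < ϵ provided |x + 4| < ϵ/309.
Choosing δ = min(2, ϵ/309) ensures both conditions, hence |(-4x^3 + x^2 + 5x + 9) − 261| < ϵ.

δ = min(2, ϵ/309)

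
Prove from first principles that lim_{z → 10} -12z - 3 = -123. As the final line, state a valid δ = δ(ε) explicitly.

Let ε > 0 be given. We need δ > 0 so that 0 < |z − 10| < δ implies |(-12z - 3) + 123| < ε.
Since (-12z - 3) + 123 = -12(z − 10), we have |(-12z - 3) + 123| = 12|z − 10|.
So 12|z − 10| < ε exactly when |z − 10| < ε/12.
Take δ = ε/12. If 0 < |z − 10| < δ then |(-12z - 3) + 123| = 12|z − 10| < 12·(ε/12) = ε.

δ = ε/12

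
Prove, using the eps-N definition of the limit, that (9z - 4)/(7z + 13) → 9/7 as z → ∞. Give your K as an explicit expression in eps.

K = (145/49)/eps

Let eps > 0. We seek K > 0 such that z > K implies |(9z - 4)/(7z + 13) − (9/7)| < eps.
(9z - 4)/(7z + 13) − (9/7) = (7(9z - 4) − 9(7z + 13)) / (7(7z + 13)) = -145/(7(7z + 13)).
For z > 0 we have 7z + 13 > 7z, so |(9z - 4)/(7z + 13) − (9/7)| = 145/(7(7z + 13)) < 145/(7·7z) = (145/49)/z.
Thus |(9z - 4)/(7z + 13) − (9/7)| < eps whenever z > (145/49)/eps.
Take K = (145/49)/eps. If z > K then |(9z - 4)/(7z + 13) − (9/7)| < (145/49)/z < eps.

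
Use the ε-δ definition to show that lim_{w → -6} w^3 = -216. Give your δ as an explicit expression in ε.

δ = min(2, ε/148)

Fix ε > 0. We seek δ > 0 with 0 < |w + 6| < δ ⇒ |w^3 + 216| < ε.
Factor: w^3 + 216 = (w + 6)(w^2 - 6w + 36), so |w^3 + 216| = |w + 6|·|w^2 - 6w + 36|.
Restrict δ ≤ 2. Then |w + 6| < 2 gives |w| < 8, so by the triangle inequality |w^2 - 6w + 36| ≤ 8^2 + 6·8 + 36 = 148.
Hence |w^3 + 216| ≤ 148|w + 6|, which is < ε once |w + 6| < ε/148.
Take δ = min(2, ε/148). If 0 < |w + 6| < δ then both bounds hold and |w^3 + 216| ≤ 148|w + 6| < 148·(ε/148) = ε.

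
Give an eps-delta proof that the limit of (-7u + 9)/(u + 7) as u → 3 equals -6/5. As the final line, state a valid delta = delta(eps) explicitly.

Let eps > 0. We want delta > 0 with 0 < |u − 3| < delta ⇒ |(-7u + 9)/(u + 7) + 6/5| < eps.
Combining over a common denominator, (-7u + 9)/(u + 7) + 6/5 = [(-7u + 9)·10 − (-12)·(u + 7)] / [10·(u + 7)] = -58(u − 3) / (10(u + 7)).
So |(-7u + 9)/(u + 7) + 6/5| = 58|u − 3| / (10·|u + 7|).
Require delta ≤ 5, so |u + 7| ≥ |10| − |u − 3| > 10 − 5 = 5.
Hence |(-7u + 9)/(u + 7) + 6/5| < 58|u − 3|/(10·5) = (29/25)|u − 3|, which is < eps once |u − 3| < (25/29)eps.
Take delta = min(5, (25/29)eps). Then 0 < |u − 3| < delta forces both bounds, so |(-7u + 9)/(u + 7) + 6/5| < eps.

delta = min(5, (25/29)eps)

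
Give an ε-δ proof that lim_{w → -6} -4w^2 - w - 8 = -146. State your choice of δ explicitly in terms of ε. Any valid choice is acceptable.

δ = min(1, ε/51)

Let ε > 0 be given. We want δ > 0 such that 0 < |w + 6| < δ implies |(-4w^2 - w - 8) + 146| < ε.
(-4w^2 - w - 8) + 146 = -4w^2 - w + 138 = (w + 6)(-4w + 23).
So |(-4w^2 - w - 8) + 146| = |w + 6|·|-4w + 23|.
Require δ ≤ 1. Then |w + 6| < 1 gives |w| < 7, and by the triangle inequality |-4w + 23| ≤ 4·7 + 23 = 51.
Hence |(-4w^2 - w - 8) + 146| ≤ 51|w + 6| < ε provided |w + 6| < ε/51.
Choosing δ = min(1, ε/51) ensures both conditions, hence |(-4w^2 - w - 8) + 146| < ε.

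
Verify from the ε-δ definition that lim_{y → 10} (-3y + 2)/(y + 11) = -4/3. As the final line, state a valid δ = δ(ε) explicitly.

δ = min(21/2, (63/10)ε)

Let ε > 0 be given. We want δ > 0 with 0 < |y − 10| < δ ⇒ |(-3y + 2)/(y + 11) + 4/3| < ε.
Combining over a common denominator, (-3y + 2)/(y + 11) + 4/3 = [(-3y + 2)·21 − (-28)·(y + 11)] / [21·(y + 11)] = -35(y − 10) / (21(y + 11)).
So |(-3y + 2)/(y + 11) + 4/3| = 35|y − 10| / (21·|y + 11|).
Restrict δ ≤ 21/2. Then |y − 10| < 21/2 gives |y + 11| = |(y − 10) + 21| ≥ 21 − 21/2 = 21/2.
Hence |(-3y + 2)/(y + 11) + 4/3| < 35|y − 10|/(21·(21/2)) = (10/63)|y − 10|, which is < ε once |y − 10| < (63/10)ε.
Take δ = min(21/2, (63/10)ε). Then 0 < |y − 10| < δ forces both bounds, so |(-3y + 2)/(y + 11) + 4/3| < ε.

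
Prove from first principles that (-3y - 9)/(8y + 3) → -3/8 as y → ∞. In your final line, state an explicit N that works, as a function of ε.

Fix ε > 0. We seek N > 0 such that y > N implies |(-3y - 9)/(8y + 3) + 3/8| < ε.
(-3y - 9)/(8y + 3) + 3/8 = (8(-3y - 9) − (-3)(8y + 3)) / (8(8y + 3)) = -63/(8(8y + 3)).
For y > 0 we have 8y + 3 > 8y, so |(-3y - 9)/(8y + 3) + 3/8| = 63/(8(8y + 3)) < 63/(8·8y) = (63/64)/y.
Thus |(-3y - 9)/(8y + 3) + 3/8| < ε whenever y > (63/64)/ε.
Take N = (63/64)/ε. If y > N then |(-3y - 9)/(8y + 3) + 3/8| < (63/64)/y < ε.

N = (63/64)/ε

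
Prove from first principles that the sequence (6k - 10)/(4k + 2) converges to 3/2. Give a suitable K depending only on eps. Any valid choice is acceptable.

Let eps > 0. For k ≥ 1, |(6k - 10)/(4k + 2) − (3/2)| = |-52|/(4(4k + 2)) = 52/(4(4k + 2)).
Since 4k + 2 ≥ 4k for k ≥ 1, this is ≤ 52/(4·4k) = (13/4)/k.
So |(6k - 10)/(4k + 2) − (3/2)| < eps whenever k > (13/4)/eps.
Take K = (13/4)/eps. If k > K then |(6k - 10)/(4k + 2) − (3/2)| ≤ (13/4)/k < eps.

K = (13/4)/eps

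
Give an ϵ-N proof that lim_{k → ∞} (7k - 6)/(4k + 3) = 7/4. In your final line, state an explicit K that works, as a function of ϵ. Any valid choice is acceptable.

Fix ϵ > 0. For k ≥ 1, |(7k - 6)/(4k + 3) − (7/4)| = |-45|/(4(4k + 3)) = 45/(4(4k + 3)).
Since 4k + 3 ≥ 4k for k ≥ 1, this is ≤ 45/(4·4k) = (45/16)/k.
So |(7k - 6)/(4k + 3) − (7/4)| < ϵ whenever k > (45/16)/ϵ.
Take K = (45/16)/ϵ. If k > K then |(7k - 6)/(4k + 3) − (7/4)| ≤ (45/16)/k < ϵ.

K = (45/16)/ϵ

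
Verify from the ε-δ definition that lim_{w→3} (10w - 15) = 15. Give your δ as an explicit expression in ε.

Let ε > 0 be given. We need δ > 0 so that 0 < |w − 3| < δ implies |(10w - 15) − 15| < ε.
Since (10w - 15) − 15 = 10(w − 3), we have |(10w - 15) − 15| = 10|w − 3|.
So 10|w − 3| < ε exactly when |w − 3| < ε/10.
Take δ = ε/10. If 0 < |w − 3| < δ then |(10w - 15) − 15| = 10|w − 3| < 10·(ε/10) = ε.

δ = ε/10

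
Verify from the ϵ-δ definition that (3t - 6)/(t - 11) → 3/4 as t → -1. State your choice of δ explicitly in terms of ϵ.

δ = min(6, (8/3)ϵ)

Let ϵ > 0 be given. We want δ > 0 with 0 < |t + 1| < δ ⇒ |(3t - 6)/(t - 11) − (3/4)| < ϵ.
Combining over a common denominator, (3t - 6)/(t - 11) − (3/4) = [(3t - 6)·(-12) − (-9)·(t - 11)] / [(-12)·(t - 11)] = -27(t + 1) / ((-12)(t - 11)).
So |(3t - 6)/(t - 11) − (3/4)| = 27|t + 1| / (12·|t − 11|).
Restrict δ ≤ 6. Then |t + 1| < 6 gives |t − 11| = |(t + 1) + (-12)| ≥ 12 − 6 = 6.
Hence |(3t - 6)/(t - 11) − (3/4)| < 27|t + 1|/(12·6) = (3/8)|t + 1|, which is < ϵ once |t + 1| < (8/3)ϵ.
Take δ = min(6, (8/3)ϵ). Then 0 < |t + 1| < δ forces both bounds, so |(3t - 6)/(t - 11) − (3/4)| < ϵ.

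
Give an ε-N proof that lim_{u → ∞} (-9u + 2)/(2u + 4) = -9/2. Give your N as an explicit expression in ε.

N = 10/ε

Let ε > 0. We seek N > 0 such that u > N implies |(-9u + 2)/(2u + 4) + 9/2| < ε.
(-9u + 2)/(2u + 4) + 9/2 = (2(-9u + 2) − (-9)(2u + 4)) / (2(2u + 4)) = 40/(2(2u + 4)).
For u > 0 we have 2u + 4 > 2u, so |(-9u + 2)/(2u + 4) + 9/2| = 40/(2(2u + 4)) < 40/(2·2u) = 10/u.
Thus |(-9u + 2)/(2u + 4) + 9/2| < ε whenever u > 10/ε.
Take N = 10/ε. If u > N then |(-9u + 2)/(2u + 4) + 9/2| < 10/u < ε.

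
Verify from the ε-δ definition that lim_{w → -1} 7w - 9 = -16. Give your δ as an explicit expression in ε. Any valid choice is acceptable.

δ = ε/7

Let ε > 0 be given. We need δ > 0 so that 0 < |w + 1| < δ implies |(7w - 9) + 16| < ε.
Since (7w - 9) + 16 = 7(w + 1), we have |(7w - 9) + 16| = 7|w + 1|.
Thus it suffices that |w + 1| < ε/7.
Choosing δ = ε/7 gives |(7w - 9) + 16| = 7|w + 1| < ε whenever |w + 1| < δ.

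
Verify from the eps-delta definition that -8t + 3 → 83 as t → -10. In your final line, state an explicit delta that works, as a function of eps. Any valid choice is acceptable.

delta = eps/8

Let eps > 0. We need delta > 0 so that 0 < |t + 10| < delta implies |(-8t + 3) − 83| < eps.
|(-8t + 3) − 83| = |-8t - 80| = 8|t + 10|.
So 8|t + 10| < eps exactly when |t + 10| < eps/8.
Take delta = eps/8. If 0 < |t + 10| < delta then |(-8t + 3) − 83| = 8|t + 10| < 8·(eps/8) = eps.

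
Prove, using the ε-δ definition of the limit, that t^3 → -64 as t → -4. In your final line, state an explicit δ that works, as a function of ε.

Let ε > 0 be given. We seek δ > 0 with 0 < |t + 4| < δ ⇒ |t^3 + 64| < ε.
Factor: t^3 + 64 = (t + 4)(t^2 - 4t + 16), so |t^3 + 64| = |t + 4|·|t^2 - 4t + 16|.
Impose δ ≤ 1 so that |t| < 5; then |t^2 - 4t + 16| ≤ 61.
Hence |t^3 + 64| ≤ 61|t + 4|, which is < ε once |t + 4| < ε/61.
Take δ = min(1, ε/61). If 0 < |t + 4| < δ then both bounds hold and |t^3 + 64| ≤ 61|t + 4| < 61·(ε/61) = ε.

δ = min(1, ε/61)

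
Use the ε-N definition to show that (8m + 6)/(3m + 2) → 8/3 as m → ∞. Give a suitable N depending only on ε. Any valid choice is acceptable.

N = (2/9)/ε

Fix ε > 0. For m ≥ 1, |(8m + 6)/(3m + 2) − (8/3)| = |2|/(3(3m + 2)) = 2/(3(3m + 2)).
Since 3m + 2 ≥ 3m for m ≥ 1, this is ≤ 2/(3·3m) = (2/9)/m.
So |(8m + 6)/(3m + 2) − (8/3)| < ε whenever m > (2/9)/ε.
Take N = (2/9)/ε. If m > N then |(8m + 6)/(3m + 2) − (8/3)| ≤ (2/9)/m < ε.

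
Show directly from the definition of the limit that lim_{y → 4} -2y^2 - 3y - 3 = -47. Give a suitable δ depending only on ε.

Let ε > 0 be given. We want δ > 0 such that 0 < |y − 4| < δ implies |(-2y^2 - 3y - 3) + 47| < ε.
(-2y^2 - 3y - 3) + 47 = -2y^2 - 3y + 44 = (y − 4)(-2y - 11).
So |(-2y^2 - 3y - 3) + 47| = |y − 4|·|-2y - 11|.
Require δ ≤ 1. Then |y − 4| < 1 gives |y| < 5, and by the triangle inequality |-2y - 11| ≤ 2·5 + 11 = 21.
Hence |(-2y^2 - 3y - 3) + 47| ≤ 21|y − 4| < ε provided |y − 4| < ε/21.
Take δ = min(1, ε/21). Then 0 < |y − 4| < δ gives both |y − 4| < 1 and |y − 4| < ε/21, so |(-2y^2 - 3y - 3) + 47| < ε.

δ = min(1, ε/21)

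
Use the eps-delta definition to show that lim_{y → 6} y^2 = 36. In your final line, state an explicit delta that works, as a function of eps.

Suppose eps > 0. We seek delta > 0 with 0 < |y − 6| < delta ⇒ |y^2 − 36| < eps.
Factor: y^2 − 36 = (y − 6)(y + 6), so |y^2 − 36| = |y − 6|·|y + 6|.
Restrict delta ≤ 1. Then |y − 6| < 1 gives |y| < 7, so by the triangle inequality |y + 6| ≤ 7 + 6 = 13.
Hence |y^2 − 36| ≤ 13|y − 6|, which is < eps once |y − 6| < eps/13.
Take delta = min(1, eps/13). If 0 < |y − 6| < delta then both bounds hold and |y^2 − 36| ≤ 13|y − 6| < 13·(eps/13) = eps.

delta = min(1, eps/13)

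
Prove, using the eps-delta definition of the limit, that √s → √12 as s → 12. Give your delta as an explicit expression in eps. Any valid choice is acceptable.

delta = min(12, √12·eps)

Suppose eps > 0. We want delta > 0 such that 0 < |s − 12| < delta implies |√s − √12| < eps.
Rationalise: √s − √12 = (s − 12)/(√s + √12), so |√s − √12| = |s − 12|/(√s + √12).
Restrict delta ≤ 12 so that |s − 12| < 12 forces s > 0, and then √s + √12 > √12.
Hence |√s − √12| < |s − 12|/√12, which is < eps once |s − 12| < √12·eps.
Take delta = min(12, √12·eps). If 0 < |s − 12| < delta then s > 0 and |√s − √12| < |s − 12|/√12 < eps.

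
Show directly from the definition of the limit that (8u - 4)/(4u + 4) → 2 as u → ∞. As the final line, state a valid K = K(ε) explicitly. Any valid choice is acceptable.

K = 3/ε

Let ε > 0. We seek K > 0 such that u > K implies |(8u - 4)/(4u + 4) − 2| < ε.
(8u - 4)/(4u + 4) − 2 = (4(8u - 4) − 8(4u + 4)) / (4(4u + 4)) = -48/(4(4u + 4)).
For u > 0 we have 4u + 4 > 4u, so |(8u - 4)/(4u + 4) − 2| = 48/(4(4u + 4)) < 48/(4·4u) = 3/u.
Thus |(8u - 4)/(4u + 4) − 2| < ε whenever u > 3/ε.
Take K = 3/ε. If u > K then |(8u - 4)/(4u + 4) − 2| < 3/u < ε.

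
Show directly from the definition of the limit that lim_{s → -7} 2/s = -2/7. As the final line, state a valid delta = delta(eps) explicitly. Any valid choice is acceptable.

Fix eps > 0. We seek delta > 0 such that 0 < |s + 7| < delta implies |2/s + 2/7| < eps.
|2/s + 2/7| = 2·|-7 − s|/(7·|s|) = 2|s + 7|/(7|s|).
Require delta ≤ 7/2 so that |s| > 7 − 7/2 = 7/2, hence 7|s| > 49/2.
Then |2/s + 2/7| < 2|s + 7|/(49/2), which is < eps when |s + 7| < (49/4)eps.
Take delta = min(7/2, (49/4)eps). Then 0 < |s + 7| < delta gives both |s + 7| < 7/2 and |s + 7| < (49/4)eps, so |2/s + 2/7| < eps.

delta = min(7/2, (49/4)eps)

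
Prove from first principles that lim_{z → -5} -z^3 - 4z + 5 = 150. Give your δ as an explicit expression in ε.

δ = min(2, ε/113)

Let ε > 0 be given. We want δ > 0 such that 0 < |z + 5| < δ implies |(-z^3 - 4z + 5) − 150| < ε.
(-z^3 - 4z + 5) − 150 = -z^3 - 4z - 145 = (z + 5)(-z^2 + 5z - 29).
So |(-z^3 - 4z + 5) − 150| = |z + 5|·|-z^2 + 5z - 29|.
Require δ ≤ 2. Then |z + 5| < 2 gives |z| < 7, and by the triangle inequality |-z^2 + 5z - 29| ≤ 7^2 + 5·7 + 29 = 113.
Hence |(-z^3 - 4z + 5) − 150| ≤ 113|z + 5| < ε provided |z + 5| < ε/113.
Choosing δ = min(2, ε/113) ensures both conditions, hence |(-z^3 - 4z + 5) − 150| < ε.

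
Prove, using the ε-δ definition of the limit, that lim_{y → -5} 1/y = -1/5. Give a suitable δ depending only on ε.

δ = min(5/2, (25/2)ε)

Fix ε > 0. We seek δ > 0 such that 0 < |y + 5| < δ implies |1/y + 1/5| < ε.
|1/y + 1/5| = |-5 − y|/(5·|y|) = |y + 5|/(5|y|).
Restrict δ ≤ 5/2. Then |y + 5| < 5/2 gives |y| > 5/2, so 5|y| > 25/2.
Then |1/y + 1/5| < |y + 5|/(25/2), which is < ε when |y + 5| < (25/2)ε.
Take δ = min(5/2, (25/2)ε). Then 0 < |y + 5| < δ gives both |y + 5| < 5/2 and |y + 5| < (25/2)ε, so |1/y + 1/5| < ε.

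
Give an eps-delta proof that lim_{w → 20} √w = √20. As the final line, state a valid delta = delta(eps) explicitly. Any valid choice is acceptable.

delta = min(20, √20·eps)

Let eps > 0 be given. We want delta > 0 such that 0 < |w − 20| < delta implies |√w − √20| < eps.
Multiplying by the conjugate, |√w − √20| = |w − 20|/(√w + √20).
Restrict delta ≤ 20 so that |w − 20| < 20 forces w > 0, and then √w + √20 > √20.
Hence |√w − √20| < |w − 20|/√20, which is < eps once |w − 20| < √20·eps.
Take delta = min(20, √20·eps). If 0 < |w − 20| < delta then w > 0 and |√w − √20| < |w − 20|/√20 < eps.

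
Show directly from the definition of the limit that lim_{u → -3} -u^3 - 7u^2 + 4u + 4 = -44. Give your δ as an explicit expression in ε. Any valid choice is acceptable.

δ = min(2, ε/61)

Let ε > 0 be given. We want δ > 0 such that 0 < |u + 3| < δ implies |(-u^3 - 7u^2 + 4u + 4) + 44| < ε.
(-u^3 - 7u^2 + 4u + 4) + 44 = -u^3 - 7u^2 + 4u + 48 = (u + 3)(-u^2 - 4u + 16).
So |(-u^3 - 7u^2 + 4u + 4) + 44| = |u + 3|·|-u^2 - 4u + 16|.
Require δ ≤ 2. Then |u + 3| < 2 gives |u| < 5, and by the triangle inequality |-u^2 - 4u + 16| ≤ 5^2 + 4·5 + 16 = 61.
Hence |(-u^3 - 7u^2 + 4u + 4) + 44| ≤ 61|u + 3| < ε provided |u + 3| < ε/61.
Take δ = min(2, ε/61). Then 0 < |u + 3| < δ gives both |u + 3| < 2 and |u + 3| < ε/61, so |(-u^3 - 7u^2 + 4u + 4) + 44| < ε.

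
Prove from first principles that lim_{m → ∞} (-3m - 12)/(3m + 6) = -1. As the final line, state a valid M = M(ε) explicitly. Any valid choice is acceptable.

M = 2/ε

Fix ε > 0. For m ≥ 1, |(-3m - 12)/(3m + 6) + 1| = |-18|/(3(3m + 6)) = 18/(3(3m + 6)).
Since 3m + 6 ≥ 3m for m ≥ 1, this is ≤ 18/(3·3m) = 2/m.
So |(-3m - 12)/(3m + 6) + 1| < ε whenever m > 2/ε.
Take M = 2/ε. If m > M then |(-3m - 12)/(3m + 6) + 1| ≤ 2/m < ε.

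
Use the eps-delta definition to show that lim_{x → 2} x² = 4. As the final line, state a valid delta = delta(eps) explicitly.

delta = min(1, eps/5)

Suppose eps > 0. We seek delta > 0 with 0 < |x − 2| < delta ⇒ |x² − 4| < eps.
Factor: x² − 4 = (x − 2)(x + 2), so |x² − 4| = |x − 2|·|x + 2|.
Restrict delta ≤ 1. Then |x − 2| < 1 gives |x| < 3, so by the triangle inequality |x + 2| ≤ 3 + 2 = 5.
Hence |x² − 4| ≤ 5|x − 2|, which is < eps once |x − 2| < eps/5.
Take delta = min(1, eps/5). If 0 < |x − 2| < delta then both bounds hold and |x² − 4| ≤ 5|x − 2| < 5·(eps/5) = eps.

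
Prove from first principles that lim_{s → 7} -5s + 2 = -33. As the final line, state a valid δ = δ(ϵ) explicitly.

Suppose ϵ > 0. We need δ > 0 so that 0 < |s − 7| < δ implies |(-5s + 2) + 33| < ϵ.
Since (-5s + 2) + 33 = -5(s − 7), we have |(-5s + 2) + 33| = 5|s − 7|.
Thus it suffices that |s − 7| < ϵ/5.
Choosing δ = ϵ/5 gives |(-5s + 2) + 33| = 5|s − 7| < ϵ whenever |s − 7| < δ.

δ = ϵ/5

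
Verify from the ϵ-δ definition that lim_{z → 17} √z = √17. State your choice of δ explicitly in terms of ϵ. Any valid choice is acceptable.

δ = min(17, √17·ϵ)

Let ϵ > 0. We want δ > 0 such that 0 < |z − 17| < δ implies |√z − √17| < ϵ.
Rationalise: √z − √17 = (z − 17)/(√z + √17), so |√z − √17| = |z − 17|/(√z + √17).
Restrict δ ≤ 17 so that |z − 17| < 17 forces z > 0, and then √z + √17 > √17.
Hence |√z − √17| < |z − 17|/√17, which is < ϵ once |z − 17| < √17·ϵ.
Take δ = min(17, √17·ϵ). If 0 < |z − 17| < δ then z > 0 and |√z − √17| < |z − 17|/√17 < ϵ.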